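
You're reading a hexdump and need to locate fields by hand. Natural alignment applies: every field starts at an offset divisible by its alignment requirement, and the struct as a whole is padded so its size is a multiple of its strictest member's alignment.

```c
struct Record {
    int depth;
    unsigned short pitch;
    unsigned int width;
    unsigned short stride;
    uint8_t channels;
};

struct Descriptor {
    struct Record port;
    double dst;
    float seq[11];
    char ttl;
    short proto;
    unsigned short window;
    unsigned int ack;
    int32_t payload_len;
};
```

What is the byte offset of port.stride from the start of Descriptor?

Record: depth at 0 (size 4, align 4) → ends 4; pitch at 4 (size 2, align 2) → ends 6; pad 2 to align 4 for width; width at 8 (size 4, align 4) → ends 12; stride at 12 (size 2, align 2) → ends 14; channels at 14 (size 1, align 1) → ends 15; tail pad 1 to reach multiple of 4; total 16 bytes, alignment 4
port at 0 (size 16, align 4) → ends 16
within Record: stride at 12
0 + 12 = 12

12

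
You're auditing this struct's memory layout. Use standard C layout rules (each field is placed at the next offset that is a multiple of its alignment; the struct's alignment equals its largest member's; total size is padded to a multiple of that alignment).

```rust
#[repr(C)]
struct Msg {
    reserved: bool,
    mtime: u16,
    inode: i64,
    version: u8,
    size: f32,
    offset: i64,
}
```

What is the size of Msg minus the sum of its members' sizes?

8

@0: reserved [1B, align 1] → 1
+1 pad (align 2)
@2: mtime [2B, align 2] → 4
+4 pad (align 8)
@8: inode [8B, align 8] → 16
@16: version [1B, align 1] → 17
+3 pad (align 4)
@20: size [4B, align 4] → 24
@24: offset [8B, align 8] → 32
size 32, align 8
data bytes 24, size 32 → padding 8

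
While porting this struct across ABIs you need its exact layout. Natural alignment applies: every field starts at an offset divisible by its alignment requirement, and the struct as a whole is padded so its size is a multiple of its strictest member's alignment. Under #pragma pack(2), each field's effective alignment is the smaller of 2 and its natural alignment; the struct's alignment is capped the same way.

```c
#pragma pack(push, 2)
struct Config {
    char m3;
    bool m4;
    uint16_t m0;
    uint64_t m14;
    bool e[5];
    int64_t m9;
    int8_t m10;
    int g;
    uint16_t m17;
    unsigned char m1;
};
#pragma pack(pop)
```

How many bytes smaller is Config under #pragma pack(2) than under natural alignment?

natural layout:
  m3 at 0 (size 1, align 1) → ends 1
  m4 at 1 (size 1, align 1) → ends 2
  m0 at 2 (size 2, align 2) → ends 4
  pad 4 to align 8 for m14
  m14 at 8 (size 8, align 8) → ends 16
  e at 16 (size 5, align 1) → ends 21
  pad 3 to align 8 for m9
  m9 at 24 (size 8, align 8) → ends 32
  m10 at 32 (size 1, align 1) → ends 33
  pad 3 to align 4 for g
  g at 36 (size 4, align 4) → ends 40
  m17 at 40 (size 2, align 2) → ends 42
  m1 at 42 (size 1, align 1) → ends 43
  tail pad 5 to reach multiple of 8
  total 48 bytes, alignment 8
packed(2) layout:
  m3 at 0 (size 1, align 1) → ends 1
  m4 at 1 (size 1, align 1) → ends 2
  m0 at 2 (size 2, align 2) → ends 4
  m14 at 4 (size 8, align 2) → ends 12
  e at 12 (size 5, align 1) → ends 17
  pad 1 to align 2 for m9
  m9 at 18 (size 8, align 2) → ends 26
  m10 at 26 (size 1, align 1) → ends 27
  pad 1 to align 2 for g
  g at 28 (size 4, align 2) → ends 32
  m17 at 32 (size 2, align 2) → ends 34
  m1 at 34 (size 1, align 1) → ends 35
  tail pad 1 to reach multiple of 2
  total 36 bytes, alignment 2
48 − 36 = 12

12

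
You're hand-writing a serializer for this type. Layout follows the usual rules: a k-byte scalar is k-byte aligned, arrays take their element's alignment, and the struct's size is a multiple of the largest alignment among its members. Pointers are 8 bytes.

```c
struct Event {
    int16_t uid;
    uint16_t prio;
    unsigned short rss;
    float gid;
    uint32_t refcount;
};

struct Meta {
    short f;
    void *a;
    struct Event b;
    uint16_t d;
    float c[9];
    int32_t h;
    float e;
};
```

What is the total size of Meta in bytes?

80 bytes

Event: uid at 0 (size 2, align 2) → ends 2; prio at 2 (size 2, align 2) → ends 4; rss at 4 (size 2, align 2) → ends 6; pad 2 to align 4 for gid; gid at 8 (size 4, align 4) → ends 12; refcount at 12 (size 4, align 4) → ends 16; total 16 bytes, alignment 4
f at 0 (size 2, align 2) → ends 2
pad 6 to align 8 for a
a at 8 (size 8, align 8) → ends 16
b at 16 (size 16, align 4) → ends 32
d at 32 (size 2, align 2) → ends 34
pad 2 to align 4 for c
c at 36 (size 36, align 4) → ends 72
h at 72 (size 4, align 4) → ends 76
e at 76 (size 4, align 4) → ends 80
total 80 bytes, alignment 8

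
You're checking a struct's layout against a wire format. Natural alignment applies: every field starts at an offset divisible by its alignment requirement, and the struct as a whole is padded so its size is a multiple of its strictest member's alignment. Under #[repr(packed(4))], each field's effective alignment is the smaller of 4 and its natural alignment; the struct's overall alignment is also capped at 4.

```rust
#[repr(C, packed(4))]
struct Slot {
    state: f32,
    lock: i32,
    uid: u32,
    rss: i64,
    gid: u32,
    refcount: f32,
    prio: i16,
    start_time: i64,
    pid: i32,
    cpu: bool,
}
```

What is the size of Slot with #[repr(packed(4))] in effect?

48

@0: state [4B, align 4] → 4
@4: lock [4B, align 4] → 8
@8: uid [4B, align 4] → 12
@12: rss [8B, align 4] → 20
@20: gid [4B, align 4] → 24
@24: refcount [4B, align 4] → 28
@28: prio [2B, align 2] → 30
+2 pad (align 4)
@32: start_time [8B, align 4] → 40
@40: pid [4B, align 4] → 44
@44: cpu [1B, align 1] → 45
+3 tail pad (align 4)
size 48, align 4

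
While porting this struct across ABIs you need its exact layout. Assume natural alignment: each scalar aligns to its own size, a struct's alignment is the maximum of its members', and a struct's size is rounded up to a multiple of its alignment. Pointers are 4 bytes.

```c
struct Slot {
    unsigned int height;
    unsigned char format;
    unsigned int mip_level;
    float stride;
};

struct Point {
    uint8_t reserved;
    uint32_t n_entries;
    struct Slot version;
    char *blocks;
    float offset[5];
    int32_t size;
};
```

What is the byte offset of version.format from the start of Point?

12

Slot: height at 0 (size 4, align 4) → ends 4; format at 4 (size 1, align 1) → ends 5; pad 3 to align 4 for mip_level; mip_level at 8 (size 4, align 4) → ends 12; stride at 12 (size 4, align 4) → ends 16; total 16 bytes, alignment 4
reserved at 0 (size 1, align 1) → ends 1
pad 3 to align 4 for n_entries
n_entries at 4 (size 4, align 4) → ends 8
version at 8 (size 16, align 4) → ends 24
within Slot: format at 4
8 + 4 = 12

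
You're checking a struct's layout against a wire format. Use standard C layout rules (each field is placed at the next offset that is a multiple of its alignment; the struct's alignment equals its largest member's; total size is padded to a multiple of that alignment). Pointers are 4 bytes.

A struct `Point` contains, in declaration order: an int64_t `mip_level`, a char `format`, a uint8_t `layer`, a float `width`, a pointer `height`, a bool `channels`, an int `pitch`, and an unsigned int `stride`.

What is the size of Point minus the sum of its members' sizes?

mip_level at 0 (size 8, align 8) → ends 8
format at 8 (size 1, align 1) → ends 9
layer at 9 (size 1, align 1) → ends 10
pad 2 to align 4 for width
width at 12 (size 4, align 4) → ends 16
height at 16 (size 4, align 4) → ends 20
channels at 20 (size 1, align 1) → ends 21
pad 3 to align 4 for pitch
pitch at 24 (size 4, align 4) → ends 28
stride at 28 (size 4, align 4) → ends 32
total 32 bytes, alignment 8
data bytes 27, size 32 → padding 5

5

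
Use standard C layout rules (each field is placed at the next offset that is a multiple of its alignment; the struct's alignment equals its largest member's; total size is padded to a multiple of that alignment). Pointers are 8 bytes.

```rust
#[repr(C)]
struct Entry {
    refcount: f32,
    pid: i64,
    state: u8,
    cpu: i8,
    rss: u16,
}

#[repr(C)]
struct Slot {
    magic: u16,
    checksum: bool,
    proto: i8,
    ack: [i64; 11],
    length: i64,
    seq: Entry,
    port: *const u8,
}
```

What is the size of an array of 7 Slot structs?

952

Entry: 0..4  refcount  (4B, 4-aligned); 4..8  -- padding (4B); 8..16  pid  (8B, 8-aligned); 16..17  state  (1B, 1-aligned); 17..18  cpu  (1B, 1-aligned); 18..20  rss  (2B, 2-aligned); 20..24  -- tail padding (4B); sizeof = 24, alignof = 8
0..2  magic  (2B, 2-aligned)
2..3  checksum  (1B, 1-aligned)
3..4  proto  (1B, 1-aligned)
4..8  -- padding (4B)
8..96  ack  (88B, 8-aligned)
96..104  length  (8B, 8-aligned)
104..128  seq  (24B, 8-aligned)
128..136  port  (8B, 8-aligned)
sizeof = 136, alignof = 8
array of 7: 7 × 136 = 952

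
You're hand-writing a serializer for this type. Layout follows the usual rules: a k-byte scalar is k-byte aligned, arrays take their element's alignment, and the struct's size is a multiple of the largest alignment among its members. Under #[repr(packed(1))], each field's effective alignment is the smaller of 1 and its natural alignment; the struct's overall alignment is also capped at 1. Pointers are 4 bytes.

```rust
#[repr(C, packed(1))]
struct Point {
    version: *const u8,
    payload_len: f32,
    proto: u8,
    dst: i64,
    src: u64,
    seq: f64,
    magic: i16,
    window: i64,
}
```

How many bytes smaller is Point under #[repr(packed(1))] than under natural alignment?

13

natural layout:
  version at 0 (size 4, align 4) → ends 4
  payload_len at 4 (size 4, align 4) → ends 8
  proto at 8 (size 1, align 1) → ends 9
  pad 7 to align 8 for dst
  dst at 16 (size 8, align 8) → ends 24
  src at 24 (size 8, align 8) → ends 32
  seq at 32 (size 8, align 8) → ends 40
  magic at 40 (size 2, align 2) → ends 42
  pad 6 to align 8 for window
  window at 48 (size 8, align 8) → ends 56
  total 56 bytes, alignment 8
packed(1) layout:
  version at 0 (size 4, align 1) → ends 4
  payload_len at 4 (size 4, align 1) → ends 8
  proto at 8 (size 1, align 1) → ends 9
  dst at 9 (size 8, align 1) → ends 17
  src at 17 (size 8, align 1) → ends 25
  seq at 25 (size 8, align 1) → ends 33
  magic at 33 (size 2, align 1) → ends 35
  window at 35 (size 8, align 1) → ends 43
  total 43 bytes, alignment 1
56 − 43 = 13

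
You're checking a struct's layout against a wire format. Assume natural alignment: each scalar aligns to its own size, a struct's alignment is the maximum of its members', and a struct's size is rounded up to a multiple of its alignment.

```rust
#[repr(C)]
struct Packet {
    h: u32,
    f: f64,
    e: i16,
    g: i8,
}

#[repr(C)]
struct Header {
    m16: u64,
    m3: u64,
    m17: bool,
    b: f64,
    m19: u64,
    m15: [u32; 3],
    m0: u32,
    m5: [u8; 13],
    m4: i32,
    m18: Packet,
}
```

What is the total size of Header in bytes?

Packet: 0..4  h  (4B, 4-aligned); 4..8  -- padding (4B); 8..16  f  (8B, 8-aligned); 16..18  e  (2B, 2-aligned); 18..19  g  (1B, 1-aligned); 19..24  -- tail padding (5B); sizeof = 24, alignof = 8
0..8  m16  (8B, 8-aligned)
8..16  m3  (8B, 8-aligned)
16..17  m17  (1B, 1-aligned)
17..24  -- padding (7B)
24..32  b  (8B, 8-aligned)
32..40  m19  (8B, 8-aligned)
40..52  m15  (12B, 4-aligned)
52..56  m0  (4B, 4-aligned)
56..69  m5  (13B, 1-aligned)
69..72  -- padding (3B)
72..76  m4  (4B, 4-aligned)
76..80  -- padding (4B)
80..104  m18  (24B, 8-aligned)
sizeof = 104, alignof = 8

104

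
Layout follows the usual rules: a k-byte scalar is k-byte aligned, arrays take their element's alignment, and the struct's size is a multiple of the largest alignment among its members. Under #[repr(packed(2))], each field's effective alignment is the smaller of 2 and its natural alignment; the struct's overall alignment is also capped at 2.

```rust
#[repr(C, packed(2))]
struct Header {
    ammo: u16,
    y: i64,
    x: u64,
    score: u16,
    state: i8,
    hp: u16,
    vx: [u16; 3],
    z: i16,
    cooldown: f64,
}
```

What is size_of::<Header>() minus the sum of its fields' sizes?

ammo at 0 (size 2, align 2) → ends 2
y at 2 (size 8, align 2) → ends 10
x at 10 (size 8, align 2) → ends 18
score at 18 (size 2, align 2) → ends 20
state at 20 (size 1, align 1) → ends 21
pad 1 to align 2 for hp
hp at 22 (size 2, align 2) → ends 24
vx at 24 (size 6, align 2) → ends 30
z at 30 (size 2, align 2) → ends 32
cooldown at 32 (size 8, align 2) → ends 40
total 40 bytes, alignment 2
data bytes 39, size 40 → padding 1

1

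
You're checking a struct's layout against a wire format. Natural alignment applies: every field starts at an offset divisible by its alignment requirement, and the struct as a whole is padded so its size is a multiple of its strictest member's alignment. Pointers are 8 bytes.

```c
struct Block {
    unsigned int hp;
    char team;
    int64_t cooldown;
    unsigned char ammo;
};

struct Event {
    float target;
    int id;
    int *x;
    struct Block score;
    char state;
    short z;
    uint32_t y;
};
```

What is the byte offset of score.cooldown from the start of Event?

24

Block: hp at 0 (size 4, align 4) → ends 4; team at 4 (size 1, align 1) → ends 5; pad 3 to align 8 for cooldown; cooldown at 8 (size 8, align 8) → ends 16; ammo at 16 (size 1, align 1) → ends 17; tail pad 7 to reach multiple of 8; total 24 bytes, alignment 8
target at 0 (size 4, align 4) → ends 4
id at 4 (size 4, align 4) → ends 8
x at 8 (size 8, align 8) → ends 16
score at 16 (size 24, align 8) → ends 40
within Block: cooldown at 8
16 + 8 = 24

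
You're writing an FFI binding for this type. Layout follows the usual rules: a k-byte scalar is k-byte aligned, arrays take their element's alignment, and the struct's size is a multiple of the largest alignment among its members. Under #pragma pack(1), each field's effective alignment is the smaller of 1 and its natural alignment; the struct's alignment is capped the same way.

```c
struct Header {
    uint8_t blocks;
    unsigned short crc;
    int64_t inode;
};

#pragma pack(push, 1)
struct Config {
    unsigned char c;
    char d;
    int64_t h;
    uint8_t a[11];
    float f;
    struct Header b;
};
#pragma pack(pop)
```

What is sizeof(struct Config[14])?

Header: 0..1  blocks  (1B, 1-aligned); 1..2  -- padding (1B); 2..4  crc  (2B, 2-aligned); 4..8  -- padding (4B); 8..16  inode  (8B, 8-aligned); sizeof = 16, alignof = 8
0..1  c  (1B, 1-aligned)
1..2  d  (1B, 1-aligned)
2..10  h  (8B, 1-aligned)
10..21  a  (11B, 1-aligned)
21..25  f  (4B, 1-aligned)
25..41  b  (16B, 1-aligned)
sizeof = 41, alignof = 1
array of 14: 14 × 41 = 574

574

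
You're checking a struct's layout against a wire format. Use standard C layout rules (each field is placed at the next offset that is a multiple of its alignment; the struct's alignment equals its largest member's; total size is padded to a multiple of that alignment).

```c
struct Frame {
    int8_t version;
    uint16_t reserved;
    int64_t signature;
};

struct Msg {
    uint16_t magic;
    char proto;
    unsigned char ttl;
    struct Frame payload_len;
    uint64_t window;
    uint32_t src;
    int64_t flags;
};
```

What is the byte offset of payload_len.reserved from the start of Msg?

Frame: @0: version [1B, align 1] → 1; +1 pad (align 2); @2: reserved [2B, align 2] → 4; +4 pad (align 8); @8: signature [8B, align 8] → 16; size 16, align 8
@0: magic [2B, align 2] → 2
@2: proto [1B, align 1] → 3
@3: ttl [1B, align 1] → 4
+4 pad (align 8)
@8: payload_len [16B, align 8] → 24
within Frame: reserved at 2
8 + 2 = 10

10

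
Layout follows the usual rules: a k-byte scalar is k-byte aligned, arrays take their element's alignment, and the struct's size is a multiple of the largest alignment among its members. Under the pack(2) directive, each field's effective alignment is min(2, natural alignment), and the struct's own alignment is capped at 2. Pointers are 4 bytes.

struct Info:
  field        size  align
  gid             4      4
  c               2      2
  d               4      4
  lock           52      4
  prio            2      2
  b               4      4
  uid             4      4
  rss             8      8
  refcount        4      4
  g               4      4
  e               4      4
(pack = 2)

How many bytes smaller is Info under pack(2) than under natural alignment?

natural layout:
  gid at 0 (size 4, align 4) → ends 4
  c at 4 (size 2, align 2) → ends 6
  pad 2 to align 4 for d
  d at 8 (size 4, align 4) → ends 12
  lock at 12 (size 52, align 4) → ends 64
  prio at 64 (size 2, align 2) → ends 66
  pad 2 to align 4 for b
  b at 68 (size 4, align 4) → ends 72
  uid at 72 (size 4, align 4) → ends 76
  pad 4 to align 8 for rss
  rss at 80 (size 8, align 8) → ends 88
  refcount at 88 (size 4, align 4) → ends 92
  g at 92 (size 4, align 4) → ends 96
  e at 96 (size 4, align 4) → ends 100
  tail pad 4 to reach multiple of 8
  total 104 bytes, alignment 8
packed(2) layout:
  gid at 0 (size 4, align 2) → ends 4
  c at 4 (size 2, align 2) → ends 6
  d at 6 (size 4, align 2) → ends 10
  lock at 10 (size 52, align 2) → ends 62
  prio at 62 (size 2, align 2) → ends 64
  b at 64 (size 4, align 2) → ends 68
  uid at 68 (size 4, align 2) → ends 72
  rss at 72 (size 8, align 2) → ends 80
  refcount at 80 (size 4, align 2) → ends 84
  g at 84 (size 4, align 2) → ends 88
  e at 88 (size 4, align 2) → ends 92
  total 92 bytes, alignment 2
104 − 92 = 12

12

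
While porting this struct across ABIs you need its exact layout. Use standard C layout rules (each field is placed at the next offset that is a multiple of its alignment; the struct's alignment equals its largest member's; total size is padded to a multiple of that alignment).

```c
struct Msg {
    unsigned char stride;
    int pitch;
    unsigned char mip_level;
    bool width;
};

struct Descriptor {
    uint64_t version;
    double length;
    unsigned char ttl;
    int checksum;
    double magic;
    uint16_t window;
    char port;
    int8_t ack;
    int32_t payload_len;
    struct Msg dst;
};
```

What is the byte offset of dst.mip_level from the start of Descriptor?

48

Msg: stride at 0 (size 1, align 1) → ends 1; pad 3 to align 4 for pitch; pitch at 4 (size 4, align 4) → ends 8; mip_level at 8 (size 1, align 1) → ends 9; width at 9 (size 1, align 1) → ends 10; tail pad 2 to reach multiple of 4; total 12 bytes, alignment 4
version at 0 (size 8, align 8) → ends 8
length at 8 (size 8, align 8) → ends 16
ttl at 16 (size 1, align 1) → ends 17
pad 3 to align 4 for checksum
checksum at 20 (size 4, align 4) → ends 24
magic at 24 (size 8, align 8) → ends 32
window at 32 (size 2, align 2) → ends 34
port at 34 (size 1, align 1) → ends 35
ack at 35 (size 1, align 1) → ends 36
payload_len at 36 (size 4, align 4) → ends 40
dst at 40 (size 12, align 4) → ends 52
within Msg: mip_level at 8
40 + 8 = 48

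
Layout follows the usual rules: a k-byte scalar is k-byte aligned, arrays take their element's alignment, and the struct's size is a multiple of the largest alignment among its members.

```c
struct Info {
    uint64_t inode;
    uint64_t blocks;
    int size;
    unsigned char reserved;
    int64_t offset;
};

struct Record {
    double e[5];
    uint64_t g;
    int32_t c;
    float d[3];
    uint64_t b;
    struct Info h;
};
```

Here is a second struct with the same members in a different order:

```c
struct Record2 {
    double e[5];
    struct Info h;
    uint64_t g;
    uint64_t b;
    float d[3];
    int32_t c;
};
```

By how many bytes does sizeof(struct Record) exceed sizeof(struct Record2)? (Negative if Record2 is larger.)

Info: @0: inode [8B, align 8] → 8; @8: blocks [8B, align 8] → 16; @16: size [4B, align 4] → 20; @20: reserved [1B, align 1] → 21; +3 pad (align 8); @24: offset [8B, align 8] → 32; size 32, align 8
@0: e [40B, align 8] → 40
@40: g [8B, align 8] → 48
@48: c [4B, align 4] → 52
@52: d [12B, align 4] → 64
@64: b [8B, align 8] → 72
@72: h [32B, align 8] → 104
size 104, align 8
— Record2 —
@0: e [40B, align 8] → 40
@40: h [32B, align 8] → 72
@72: g [8B, align 8] → 80
@80: b [8B, align 8] → 88
@88: d [12B, align 4] → 100
@100: c [4B, align 4] → 104
size 104, align 8
104 − 104 = 0

0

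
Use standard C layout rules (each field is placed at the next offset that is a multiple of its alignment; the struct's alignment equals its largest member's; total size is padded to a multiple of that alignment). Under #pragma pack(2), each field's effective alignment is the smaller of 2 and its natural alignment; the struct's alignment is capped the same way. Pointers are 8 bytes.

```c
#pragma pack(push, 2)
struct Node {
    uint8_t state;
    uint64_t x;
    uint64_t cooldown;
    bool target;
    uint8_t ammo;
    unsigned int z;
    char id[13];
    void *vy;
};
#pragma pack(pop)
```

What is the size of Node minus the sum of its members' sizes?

0..1  state  (1B, 1-aligned)
1..2  -- padding (1B)
2..10  x  (8B, 2-aligned)
10..18  cooldown  (8B, 2-aligned)
18..19  target  (1B, 1-aligned)
19..20  ammo  (1B, 1-aligned)
20..24  z  (4B, 2-aligned)
24..37  id  (13B, 1-aligned)
37..38  -- padding (1B)
38..46  vy  (8B, 2-aligned)
sizeof = 46, alignof = 2
data bytes 44, size 46 → padding 2

2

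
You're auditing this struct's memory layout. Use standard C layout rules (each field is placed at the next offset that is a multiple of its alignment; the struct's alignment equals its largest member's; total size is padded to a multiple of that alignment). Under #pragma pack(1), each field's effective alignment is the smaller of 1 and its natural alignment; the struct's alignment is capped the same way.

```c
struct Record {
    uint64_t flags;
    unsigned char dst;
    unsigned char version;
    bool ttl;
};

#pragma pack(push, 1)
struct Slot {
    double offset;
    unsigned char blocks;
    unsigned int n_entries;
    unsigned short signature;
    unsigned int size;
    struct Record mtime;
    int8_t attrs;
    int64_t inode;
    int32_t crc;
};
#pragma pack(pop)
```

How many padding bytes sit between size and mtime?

Record: flags at 0 (size 8, align 8) → ends 8; dst at 8 (size 1, align 1) → ends 9; version at 9 (size 1, align 1) → ends 10; ttl at 10 (size 1, align 1) → ends 11; tail pad 5 to reach multiple of 8; total 16 bytes, alignment 8
offset at 0 (size 8, align 1) → ends 8
blocks at 8 (size 1, align 1) → ends 9
n_entries at 9 (size 4, align 1) → ends 13
signature at 13 (size 2, align 1) → ends 15
size at 15 (size 4, align 1) → ends 19
mtime at 19 (size 16, align 1) → ends 35

0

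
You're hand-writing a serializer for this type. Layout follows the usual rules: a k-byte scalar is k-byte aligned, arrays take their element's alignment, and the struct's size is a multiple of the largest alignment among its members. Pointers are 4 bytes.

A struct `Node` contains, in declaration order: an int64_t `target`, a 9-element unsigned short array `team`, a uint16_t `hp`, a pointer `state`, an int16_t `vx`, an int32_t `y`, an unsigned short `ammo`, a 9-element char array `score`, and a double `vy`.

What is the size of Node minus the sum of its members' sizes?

0..8  target  (8B, 8-aligned)
8..26  team  (18B, 2-aligned)
26..28  hp  (2B, 2-aligned)
28..32  state  (4B, 4-aligned)
32..34  vx  (2B, 2-aligned)
34..36  -- padding (2B)
36..40  y  (4B, 4-aligned)
40..42  ammo  (2B, 2-aligned)
42..51  score  (9B, 1-aligned)
51..56  -- padding (5B)
56..64  vy  (8B, 8-aligned)
sizeof = 64, alignof = 8
data bytes 57, size 64 → padding 7

7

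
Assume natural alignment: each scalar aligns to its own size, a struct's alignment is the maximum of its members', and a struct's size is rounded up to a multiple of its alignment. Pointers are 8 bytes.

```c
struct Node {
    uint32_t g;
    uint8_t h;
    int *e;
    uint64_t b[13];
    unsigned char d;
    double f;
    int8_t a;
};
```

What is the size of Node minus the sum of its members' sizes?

0..4  g  (4B, 4-aligned)
4..5  h  (1B, 1-aligned)
5..8  -- padding (3B)
8..16  e  (8B, 8-aligned)
16..120  b  (104B, 8-aligned)
120..121  d  (1B, 1-aligned)
121..128  -- padding (7B)
128..136  f  (8B, 8-aligned)
136..137  a  (1B, 1-aligned)
137..144  -- tail padding (7B)
sizeof = 144, alignof = 8
data bytes 127, size 144 → padding 17

17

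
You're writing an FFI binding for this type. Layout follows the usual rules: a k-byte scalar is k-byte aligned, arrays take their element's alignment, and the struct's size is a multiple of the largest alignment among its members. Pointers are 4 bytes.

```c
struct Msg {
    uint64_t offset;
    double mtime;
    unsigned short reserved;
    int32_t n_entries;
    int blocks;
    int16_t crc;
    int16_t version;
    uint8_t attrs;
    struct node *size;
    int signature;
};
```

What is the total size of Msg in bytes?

0..8  offset  (8B, 8-aligned)
8..16  mtime  (8B, 8-aligned)
16..18  reserved  (2B, 2-aligned)
18..20  -- padding (2B)
20..24  n_entries  (4B, 4-aligned)
24..28  blocks  (4B, 4-aligned)
28..30  crc  (2B, 2-aligned)
30..32  version  (2B, 2-aligned)
32..33  attrs  (1B, 1-aligned)
33..36  -- padding (3B)
36..40  size  (4B, 4-aligned)
40..44  signature  (4B, 4-aligned)
44..48  -- tail padding (4B)
sizeof = 48, alignof = 8

48 bytes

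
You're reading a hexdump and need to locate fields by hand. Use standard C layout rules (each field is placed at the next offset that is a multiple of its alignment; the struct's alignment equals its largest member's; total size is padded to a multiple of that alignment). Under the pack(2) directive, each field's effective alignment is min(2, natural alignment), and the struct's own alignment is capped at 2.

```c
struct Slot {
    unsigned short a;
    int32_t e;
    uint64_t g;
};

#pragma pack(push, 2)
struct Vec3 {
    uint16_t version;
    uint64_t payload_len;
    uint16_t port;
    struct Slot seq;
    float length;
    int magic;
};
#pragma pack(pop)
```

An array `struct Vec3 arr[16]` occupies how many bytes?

Slot: @0: a [2B, align 2] → 2; +2 pad (align 4); @4: e [4B, align 4] → 8; @8: g [8B, align 8] → 16; size 16, align 8
@0: version [2B, align 2] → 2
@2: payload_len [8B, align 2] → 10
@10: port [2B, align 2] → 12
@12: seq [16B, align 2] → 28
@28: length [4B, align 2] → 32
@32: magic [4B, align 2] → 36
size 36, align 2
array of 16: 16 × 36 = 576

576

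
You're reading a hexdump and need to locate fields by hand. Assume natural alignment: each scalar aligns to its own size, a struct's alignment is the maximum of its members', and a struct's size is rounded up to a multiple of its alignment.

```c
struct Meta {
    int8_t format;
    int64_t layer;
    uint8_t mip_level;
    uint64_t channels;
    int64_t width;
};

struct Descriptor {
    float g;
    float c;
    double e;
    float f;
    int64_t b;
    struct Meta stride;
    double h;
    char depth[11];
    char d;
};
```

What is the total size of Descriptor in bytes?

Meta: @0: format [1B, align 1] → 1; +7 pad (align 8); @8: layer [8B, align 8] → 16; @16: mip_level [1B, align 1] → 17; +7 pad (align 8); @24: channels [8B, align 8] → 32; @32: width [8B, align 8] → 40; size 40, align 8
@0: g [4B, align 4] → 4
@4: c [4B, align 4] → 8
@8: e [8B, align 8] → 16
@16: f [4B, align 4] → 20
+4 pad (align 8)
@24: b [8B, align 8] → 32
@32: stride [40B, align 8] → 72
@72: h [8B, align 8] → 80
@80: depth [11B, align 1] → 91
@91: d [1B, align 1] → 92
+4 tail pad (align 8)
size 96, align 8

96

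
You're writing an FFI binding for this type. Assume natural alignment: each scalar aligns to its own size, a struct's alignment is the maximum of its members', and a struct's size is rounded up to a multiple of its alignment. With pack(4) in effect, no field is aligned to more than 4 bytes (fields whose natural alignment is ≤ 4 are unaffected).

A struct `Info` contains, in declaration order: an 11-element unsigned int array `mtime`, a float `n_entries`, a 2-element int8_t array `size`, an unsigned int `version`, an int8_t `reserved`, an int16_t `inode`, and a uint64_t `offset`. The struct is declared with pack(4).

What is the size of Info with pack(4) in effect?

mtime at 0 (size 44, align 4) → ends 44
n_entries at 44 (size 4, align 4) → ends 48
size at 48 (size 2, align 1) → ends 50
pad 2 to align 4 for version
version at 52 (size 4, align 4) → ends 56
reserved at 56 (size 1, align 1) → ends 57
pad 1 to align 2 for inode
inode at 58 (size 2, align 2) → ends 60
offset at 60 (size 8, align 4) → ends 68
total 68 bytes, alignment 4

68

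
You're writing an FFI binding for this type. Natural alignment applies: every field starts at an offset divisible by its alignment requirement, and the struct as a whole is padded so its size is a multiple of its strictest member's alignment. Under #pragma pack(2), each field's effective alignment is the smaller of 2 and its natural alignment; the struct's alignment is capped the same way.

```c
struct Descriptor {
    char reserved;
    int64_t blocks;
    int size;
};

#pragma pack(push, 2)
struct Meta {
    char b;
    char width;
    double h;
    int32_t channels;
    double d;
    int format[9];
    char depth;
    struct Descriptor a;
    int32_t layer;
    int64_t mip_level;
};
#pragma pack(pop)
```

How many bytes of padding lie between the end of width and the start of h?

0

Descriptor: 0..1  reserved  (1B, 1-aligned); 1..8  -- padding (7B); 8..16  blocks  (8B, 8-aligned); 16..20  size  (4B, 4-aligned); 20..24  -- tail padding (4B); sizeof = 24, alignof = 8
0..1  b  (1B, 1-aligned)
1..2  width  (1B, 1-aligned)
2..10  h  (8B, 2-aligned)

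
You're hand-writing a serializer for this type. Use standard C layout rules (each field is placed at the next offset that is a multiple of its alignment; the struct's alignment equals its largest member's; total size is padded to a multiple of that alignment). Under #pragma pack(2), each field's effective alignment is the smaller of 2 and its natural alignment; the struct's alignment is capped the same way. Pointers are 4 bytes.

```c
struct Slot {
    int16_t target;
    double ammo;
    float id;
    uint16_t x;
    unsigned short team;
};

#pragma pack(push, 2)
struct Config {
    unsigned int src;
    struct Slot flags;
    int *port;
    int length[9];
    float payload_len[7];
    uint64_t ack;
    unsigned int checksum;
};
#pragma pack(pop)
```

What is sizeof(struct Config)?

Slot: 0..2  target  (2B, 2-aligned); 2..8  -- padding (6B); 8..16  ammo  (8B, 8-aligned); 16..20  id  (4B, 4-aligned); 20..22  x  (2B, 2-aligned); 22..24  team  (2B, 2-aligned); sizeof = 24, alignof = 8
0..4  src  (4B, 2-aligned)
4..28  flags  (24B, 2-aligned)
28..32  port  (4B, 2-aligned)
32..68  length  (36B, 2-aligned)
68..96  payload_len  (28B, 2-aligned)
96..104  ack  (8B, 2-aligned)
104..108  checksum  (4B, 2-aligned)
sizeof = 108, alignof = 2

108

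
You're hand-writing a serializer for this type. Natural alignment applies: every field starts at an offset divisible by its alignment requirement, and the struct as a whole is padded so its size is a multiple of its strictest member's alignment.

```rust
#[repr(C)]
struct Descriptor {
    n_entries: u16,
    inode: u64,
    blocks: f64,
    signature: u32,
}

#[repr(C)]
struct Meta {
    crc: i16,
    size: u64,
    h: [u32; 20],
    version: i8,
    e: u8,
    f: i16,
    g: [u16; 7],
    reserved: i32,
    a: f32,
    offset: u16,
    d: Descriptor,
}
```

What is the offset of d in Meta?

Descriptor: n_entries at 0 (size 2, align 2) → ends 2; pad 6 to align 8 for inode; inode at 8 (size 8, align 8) → ends 16; blocks at 16 (size 8, align 8) → ends 24; signature at 24 (size 4, align 4) → ends 28; tail pad 4 to reach multiple of 8; total 32 bytes, alignment 8
crc at 0 (size 2, align 2) → ends 2
pad 6 to align 8 for size
size at 8 (size 8, align 8) → ends 16
h at 16 (size 80, align 4) → ends 96
version at 96 (size 1, align 1) → ends 97
e at 97 (size 1, align 1) → ends 98
f at 98 (size 2, align 2) → ends 100
g at 100 (size 14, align 2) → ends 114
pad 2 to align 4 for reserved
reserved at 116 (size 4, align 4) → ends 120
a at 120 (size 4, align 4) → ends 124
offset at 124 (size 2, align 2) → ends 126
pad 2 to align 8 for d
d at 128 (size 32, align 8) → ends 160

128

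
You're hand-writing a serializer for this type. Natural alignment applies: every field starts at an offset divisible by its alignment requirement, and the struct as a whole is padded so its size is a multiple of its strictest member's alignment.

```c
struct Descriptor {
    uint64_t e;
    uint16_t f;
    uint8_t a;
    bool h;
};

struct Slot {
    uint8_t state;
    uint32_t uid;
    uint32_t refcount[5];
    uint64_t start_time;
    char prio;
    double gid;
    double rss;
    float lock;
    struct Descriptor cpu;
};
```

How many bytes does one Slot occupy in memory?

Descriptor: e at 0 (size 8, align 8) → ends 8; f at 8 (size 2, align 2) → ends 10; a at 10 (size 1, align 1) → ends 11; h at 11 (size 1, align 1) → ends 12; tail pad 4 to reach multiple of 8; total 16 bytes, alignment 8
state at 0 (size 1, align 1) → ends 1
pad 3 to align 4 for uid
uid at 4 (size 4, align 4) → ends 8
refcount at 8 (size 20, align 4) → ends 28
pad 4 to align 8 for start_time
start_time at 32 (size 8, align 8) → ends 40
prio at 40 (size 1, align 1) → ends 41
pad 7 to align 8 for gid
gid at 48 (size 8, align 8) → ends 56
rss at 56 (size 8, align 8) → ends 64
lock at 64 (size 4, align 4) → ends 68
pad 4 to align 8 for cpu
cpu at 72 (size 16, align 8) → ends 88
total 88 bytes, alignment 8

88 bytes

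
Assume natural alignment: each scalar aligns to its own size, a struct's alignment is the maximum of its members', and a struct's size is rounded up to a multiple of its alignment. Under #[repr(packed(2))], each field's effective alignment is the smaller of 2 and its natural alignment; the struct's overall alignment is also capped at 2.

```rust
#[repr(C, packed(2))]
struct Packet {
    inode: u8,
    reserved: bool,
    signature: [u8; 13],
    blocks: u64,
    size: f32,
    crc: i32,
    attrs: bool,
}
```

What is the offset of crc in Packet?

28

@0: inode [1B, align 1] → 1
@1: reserved [1B, align 1] → 2
@2: signature [13B, align 1] → 15
+1 pad (align 2)
@16: blocks [8B, align 2] → 24
@24: size [4B, align 2] → 28
@28: crc [4B, align 2] → 32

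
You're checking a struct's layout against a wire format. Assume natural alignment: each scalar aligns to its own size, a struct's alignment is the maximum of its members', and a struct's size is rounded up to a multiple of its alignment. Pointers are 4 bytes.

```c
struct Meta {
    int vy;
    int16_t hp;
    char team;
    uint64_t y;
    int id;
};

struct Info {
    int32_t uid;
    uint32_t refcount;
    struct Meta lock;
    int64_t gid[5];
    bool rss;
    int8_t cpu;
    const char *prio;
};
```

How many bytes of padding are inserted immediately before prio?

2

Meta: 0..4  vy  (4B, 4-aligned); 4..6  hp  (2B, 2-aligned); 6..7  team  (1B, 1-aligned); 7..8  -- padding (1B); 8..16  y  (8B, 8-aligned); 16..20  id  (4B, 4-aligned); 20..24  -- tail padding (4B); sizeof = 24, alignof = 8
0..4  uid  (4B, 4-aligned)
4..8  refcount  (4B, 4-aligned)
8..32  lock  (24B, 8-aligned)
32..72  gid  (40B, 8-aligned)
72..73  rss  (1B, 1-aligned)
73..74  cpu  (1B, 1-aligned)
74..76  -- padding (2B)
76..80  prio  (4B, 4-aligned)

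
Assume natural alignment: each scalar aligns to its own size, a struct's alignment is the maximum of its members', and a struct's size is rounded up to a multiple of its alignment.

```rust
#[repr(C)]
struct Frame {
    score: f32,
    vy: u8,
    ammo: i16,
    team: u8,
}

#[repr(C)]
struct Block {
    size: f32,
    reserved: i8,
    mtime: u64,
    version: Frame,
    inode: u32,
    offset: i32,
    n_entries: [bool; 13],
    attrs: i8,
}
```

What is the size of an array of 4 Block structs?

224

Frame: 0..4  score  (4B, 4-aligned); 4..5  vy  (1B, 1-aligned); 5..6  -- padding (1B); 6..8  ammo  (2B, 2-aligned); 8..9  team  (1B, 1-aligned); 9..12  -- tail padding (3B); sizeof = 12, alignof = 4
0..4  size  (4B, 4-aligned)
4..5  reserved  (1B, 1-aligned)
5..8  -- padding (3B)
8..16  mtime  (8B, 8-aligned)
16..28  version  (12B, 4-aligned)
28..32  inode  (4B, 4-aligned)
32..36  offset  (4B, 4-aligned)
36..49  n_entries  (13B, 1-aligned)
49..50  attrs  (1B, 1-aligned)
50..56  -- tail padding (6B)
sizeof = 56, alignof = 8
array of 4: 4 × 56 = 224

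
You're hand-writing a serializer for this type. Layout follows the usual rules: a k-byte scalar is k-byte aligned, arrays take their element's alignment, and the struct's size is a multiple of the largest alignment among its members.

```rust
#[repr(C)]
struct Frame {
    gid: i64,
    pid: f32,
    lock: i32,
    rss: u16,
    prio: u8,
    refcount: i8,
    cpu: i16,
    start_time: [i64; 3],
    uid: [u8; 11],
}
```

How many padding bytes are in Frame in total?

gid at 0 (size 8, align 8) → ends 8
pid at 8 (size 4, align 4) → ends 12
lock at 12 (size 4, align 4) → ends 16
rss at 16 (size 2, align 2) → ends 18
prio at 18 (size 1, align 1) → ends 19
refcount at 19 (size 1, align 1) → ends 20
cpu at 20 (size 2, align 2) → ends 22
pad 2 to align 8 for start_time
start_time at 24 (size 24, align 8) → ends 48
uid at 48 (size 11, align 1) → ends 59
tail pad 5 to reach multiple of 8
total 64 bytes, alignment 8
data bytes 57, size 64 → padding 7

7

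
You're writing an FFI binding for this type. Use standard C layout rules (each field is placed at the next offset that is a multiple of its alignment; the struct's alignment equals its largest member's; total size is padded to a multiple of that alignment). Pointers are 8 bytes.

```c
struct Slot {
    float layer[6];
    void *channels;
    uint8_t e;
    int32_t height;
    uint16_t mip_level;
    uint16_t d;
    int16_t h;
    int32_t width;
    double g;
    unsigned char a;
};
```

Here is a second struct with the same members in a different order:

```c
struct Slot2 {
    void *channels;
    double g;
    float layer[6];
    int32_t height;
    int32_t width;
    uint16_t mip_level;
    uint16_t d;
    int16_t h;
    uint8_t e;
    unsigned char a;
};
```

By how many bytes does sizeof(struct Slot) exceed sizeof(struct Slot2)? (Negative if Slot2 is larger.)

16

@0: layer [24B, align 4] → 24
@24: channels [8B, align 8] → 32
@32: e [1B, align 1] → 33
+3 pad (align 4)
@36: height [4B, align 4] → 40
@40: mip_level [2B, align 2] → 42
@42: d [2B, align 2] → 44
@44: h [2B, align 2] → 46
+2 pad (align 4)
@48: width [4B, align 4] → 52
+4 pad (align 8)
@56: g [8B, align 8] → 64
@64: a [1B, align 1] → 65
+7 tail pad (align 8)
size 72, align 8
— Slot2 —
@0: channels [8B, align 8] → 8
@8: g [8B, align 8] → 16
@16: layer [24B, align 4] → 40
@40: height [4B, align 4] → 44
@44: width [4B, align 4] → 48
@48: mip_level [2B, align 2] → 50
@50: d [2B, align 2] → 52
@52: h [2B, align 2] → 54
@54: e [1B, align 1] → 55
@55: a [1B, align 1] → 56
size 56, align 8
72 − 56 = 16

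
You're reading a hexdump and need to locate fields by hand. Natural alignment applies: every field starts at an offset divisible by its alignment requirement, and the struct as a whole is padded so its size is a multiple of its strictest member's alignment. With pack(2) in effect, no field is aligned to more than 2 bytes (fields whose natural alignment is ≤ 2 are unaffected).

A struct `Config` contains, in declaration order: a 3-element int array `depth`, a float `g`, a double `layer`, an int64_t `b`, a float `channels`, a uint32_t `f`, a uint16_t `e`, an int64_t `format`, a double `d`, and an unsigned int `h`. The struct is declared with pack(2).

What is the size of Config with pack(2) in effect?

depth at 0 (size 12, align 2) → ends 12
g at 12 (size 4, align 2) → ends 16
layer at 16 (size 8, align 2) → ends 24
b at 24 (size 8, align 2) → ends 32
channels at 32 (size 4, align 2) → ends 36
f at 36 (size 4, align 2) → ends 40
e at 40 (size 2, align 2) → ends 42
format at 42 (size 8, align 2) → ends 50
d at 50 (size 8, align 2) → ends 58
h at 58 (size 4, align 2) → ends 62
total 62 bytes, alignment 2

62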